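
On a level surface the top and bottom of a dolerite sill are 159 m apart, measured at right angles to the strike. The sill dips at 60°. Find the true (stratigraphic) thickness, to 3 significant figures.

True thickness t = w · sin(dip) = 159 × sin 60°
t = 159 × 0.8660 = 137.698 m

138 m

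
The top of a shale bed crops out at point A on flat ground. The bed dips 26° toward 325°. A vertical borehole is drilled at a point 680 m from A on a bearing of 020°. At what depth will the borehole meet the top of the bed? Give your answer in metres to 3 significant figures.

The hole lies 55° from the dip direction, so the down-dip offset is 680 × cos 55° = 390.03 m.
Depth = down-dip offset × tan(dip) = 390.03 × tan 26° = 390.03 × 0.4877
Depth = 190.23 m

190 m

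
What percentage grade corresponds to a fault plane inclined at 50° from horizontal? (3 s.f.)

grade % = 100 × tan 50° = 100 × 1.1918

119%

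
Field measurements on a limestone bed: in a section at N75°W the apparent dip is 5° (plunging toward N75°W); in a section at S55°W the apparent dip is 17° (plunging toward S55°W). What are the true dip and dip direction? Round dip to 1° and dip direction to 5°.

The two traces are lines in the plane: v₁ = (sin 285°·cos 5°, cos 285°·cos 5°, −sin 5°), v₂ = (sin 235°·cos 17°, cos 235°·cos 17°, −sin 17°).
n = v₁ × v₂ = (-0.123, -0.213, 0.730) (taken with n_z > 0).
True dip = arccos(n_z / |n|) = arccos(0.9476) = 18.6°.
Dip direction = azimuth of (n_x, n_y) = atan2(-0.123, -0.213) = 210°.

true dip 19°, dip direction 210°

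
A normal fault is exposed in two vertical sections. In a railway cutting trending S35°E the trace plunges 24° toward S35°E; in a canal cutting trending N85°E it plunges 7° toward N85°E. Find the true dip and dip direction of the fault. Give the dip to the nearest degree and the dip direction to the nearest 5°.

Each apparent-dip line lies in the plane. As unit vectors (x east, y north, z up), v₁ plunges 24°→S35°E and v₂ plunges 7°→N85°E.
n = v₁ × v₂ = (0.126, -0.338, 0.785) (taken with n_z > 0).
Dip δ = arctan(|n_h|/n_z) = arctan(0.361/0.785) = 24.7°.
The horizontal component of n points toward azimuth atan2(n_x, n_y) = 160°, the dip direction.

true dip 25°, dip direction 160°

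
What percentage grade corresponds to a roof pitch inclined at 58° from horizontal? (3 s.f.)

grade % = 100 × tan 58° = 100 × 1.6003

160%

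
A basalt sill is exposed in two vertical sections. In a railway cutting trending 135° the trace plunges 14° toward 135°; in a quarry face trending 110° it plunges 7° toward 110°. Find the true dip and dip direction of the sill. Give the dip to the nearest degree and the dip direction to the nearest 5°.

Each apparent-dip line lies in the plane. As unit vectors (x east, y north, z up), v₁ plunges 14°→135° and v₂ plunges 7°→110°.
Cross product v₁ × v₂ gives the pole to the plane: n ∝ (0.001, -0.142, 0.407).
Dip δ = arctan(|n_h|/n_z) = arctan(0.142/0.407) = 19.2°.
Dip direction = atan2(0.001, -0.142) = 179° (azimuth of n's horizontal projection).

true dip 19°, dip direction 180°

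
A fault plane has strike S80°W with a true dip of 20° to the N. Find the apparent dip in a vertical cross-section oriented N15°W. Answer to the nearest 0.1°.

The strike is S80°W and the section trends N15°W; the acute angle between them is β = 85°.
tan α = tan 20° × sin 85° = 0.3640 × 0.9962 = 0.3626
α = arctan(0.3626) = 19.93°

19.9°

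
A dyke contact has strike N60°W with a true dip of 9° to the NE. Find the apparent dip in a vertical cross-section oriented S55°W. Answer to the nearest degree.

The section lies 65° from the strike.
tan α = tan 9° × sin 65° = 0.1584 × 0.9063 = 0.1435
apparent dip = arctan 0.1435 = 8.17°

8°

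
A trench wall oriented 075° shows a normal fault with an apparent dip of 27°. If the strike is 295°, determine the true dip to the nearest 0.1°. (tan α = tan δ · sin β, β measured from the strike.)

β = acute angle between strike 295° and section 075° = 40°.
tan(true dip) = tan 27° / sin 40° = 0.7927
true dip = arctan 0.7927 = 38.40°

38.4°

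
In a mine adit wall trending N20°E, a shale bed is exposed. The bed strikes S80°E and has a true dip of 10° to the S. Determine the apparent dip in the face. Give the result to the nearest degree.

10°

Angle between strike (S80°E) and section (N20°E): β = 80°.
tan(apparent dip) = tan 10° · sin 80° = 0.1736
α = arctan(0.1736) = 9.85°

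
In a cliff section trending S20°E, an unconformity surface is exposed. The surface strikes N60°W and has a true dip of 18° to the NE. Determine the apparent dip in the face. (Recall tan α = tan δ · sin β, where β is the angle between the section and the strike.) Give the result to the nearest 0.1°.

11.8°

The section lies 40° from the strike.
tan α = tan 18° × sin 40° = 0.3249 × 0.6428 = 0.2089
apparent dip = arctan 0.2089 = 11.80°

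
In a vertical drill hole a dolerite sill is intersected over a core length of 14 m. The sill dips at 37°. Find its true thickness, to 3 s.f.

11.2 m

True thickness t = h · cos(dip) = 14 × cos 37°
t = 14 × 0.7986 = 11.181 m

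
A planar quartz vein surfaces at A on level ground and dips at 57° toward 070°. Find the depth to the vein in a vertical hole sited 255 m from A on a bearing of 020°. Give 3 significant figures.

252 m

The hole lies 50° from the dip direction, so the down-dip offset is 255 × cos 50° = 163.91 m.
Depth = down-dip offset × tan(dip) = 163.91 × tan 57° = 163.91 × 1.5399
Depth = 252.40 m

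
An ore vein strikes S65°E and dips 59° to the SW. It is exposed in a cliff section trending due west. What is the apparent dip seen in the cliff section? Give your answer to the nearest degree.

The section lies 25° from the strike.
tan α = tan 59° × sin 25° = 1.6643 × 0.4226 = 0.7034
apparent dip = arctan 0.7034 = 35.12°

35°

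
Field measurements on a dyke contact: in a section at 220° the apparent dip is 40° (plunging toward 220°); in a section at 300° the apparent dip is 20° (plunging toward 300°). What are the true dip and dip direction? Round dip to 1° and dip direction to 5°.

Represent each trace as a vector plunging at its apparent dip toward its trend (east-north-up frame): v₁ = (-0.492, -0.587, -0.643), v₂ = (-0.814, 0.470, -0.342).
n = v₁ × v₂ = (-0.503, -0.355, 0.709) (taken with n_z > 0).
Dip δ = arctan(|n_h|/n_z) = arctan(0.615/0.709) = 41.0°.
Dip direction = atan2(-0.503, -0.355) = 235° (azimuth of n's horizontal projection).

true dip 41°, dip direction 235°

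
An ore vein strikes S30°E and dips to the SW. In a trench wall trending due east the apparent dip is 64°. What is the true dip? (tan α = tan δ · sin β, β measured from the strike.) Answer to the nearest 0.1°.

The section is 60° from the strike.
tan(true dip) = tan 64° / sin 60° = 2.3675
δ = arctan(2.3675) = 67.10°

67.1°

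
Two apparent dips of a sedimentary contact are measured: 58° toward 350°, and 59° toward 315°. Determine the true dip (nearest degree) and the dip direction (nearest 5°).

true dip 60°, dip direction 330°

Each apparent-dip line lies in the plane. As unit vectors (x east, y north, z up), v₁ plunges 58°→350° and v₂ plunges 59°→315°.
n = v₁ × v₂ = (-0.138, 0.230, 0.157) (taken with n_z > 0).
tan δ = √(n_x²+n_y²)/n_z = 0.268/0.157, so δ = 59.8°.
Dip direction = azimuth of (n_x, n_y) = atan2(-0.138, 0.230) = 329°.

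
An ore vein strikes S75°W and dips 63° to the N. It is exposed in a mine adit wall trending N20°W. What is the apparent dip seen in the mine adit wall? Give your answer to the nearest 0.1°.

62.9°

Angle between strike (S75°W) and section (N20°W): β = 85°.
tan(apparent dip) = tan 63° · sin 85° = 1.9551
apparent dip = arctan 1.9551 = 62.91°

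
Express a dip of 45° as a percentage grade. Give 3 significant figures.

100%

grade % = 100 × tan 45° = 100 × 1.0000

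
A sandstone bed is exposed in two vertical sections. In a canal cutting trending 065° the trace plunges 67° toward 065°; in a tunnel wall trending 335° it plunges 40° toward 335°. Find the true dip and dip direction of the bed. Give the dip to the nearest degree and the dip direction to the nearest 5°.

true dip 68°, dip direction 045°

Each apparent-dip line lies in the plane. As unit vectors (x east, y north, z up), v₁ plunges 67°→065° and v₂ plunges 40°→335°.
Cross product v₁ × v₂ gives the pole to the plane: n ∝ (0.533, 0.526, 0.299).
True dip = arccos(n_z / |n|) = arccos(0.3713) = 68.2°.
The horizontal component of n points toward azimuth atan2(n_x, n_y) = 45°, the dip direction.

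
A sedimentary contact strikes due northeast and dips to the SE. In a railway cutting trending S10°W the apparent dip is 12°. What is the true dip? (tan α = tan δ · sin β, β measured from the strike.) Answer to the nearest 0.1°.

The section is 35° from the strike.
tan δ = tan α / sin β = tan 12° / sin 35° = 0.2126 / 0.5736 = 0.3706
δ = arctan(0.3706) = 20.33°

20.3°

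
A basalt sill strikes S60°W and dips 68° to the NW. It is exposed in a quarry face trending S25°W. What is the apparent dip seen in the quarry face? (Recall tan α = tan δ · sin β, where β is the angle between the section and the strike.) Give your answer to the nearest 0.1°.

Angle between strike (S60°W) and section (S25°W): β = 35°.
tan(apparent dip) = tan 68° · sin 35° = 1.4197
apparent dip = arctan 1.4197 = 54.84°

54.8°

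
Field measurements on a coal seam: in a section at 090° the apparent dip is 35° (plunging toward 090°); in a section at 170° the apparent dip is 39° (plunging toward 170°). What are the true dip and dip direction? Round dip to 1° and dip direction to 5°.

true dip 45°, dip direction 135°

Each apparent-dip line lies in the plane. As unit vectors (x east, y north, z up), v₁ plunges 35°→090° and v₂ plunges 39°→170°.
The plane normal is n = v₁ × v₂ ∝ (0.439, -0.438, 0.627).
True dip = arccos(n_z / |n|) = arccos(0.7109) = 44.7°.
Dip direction = azimuth of (n_x, n_y) = atan2(0.439, -0.438) = 135°.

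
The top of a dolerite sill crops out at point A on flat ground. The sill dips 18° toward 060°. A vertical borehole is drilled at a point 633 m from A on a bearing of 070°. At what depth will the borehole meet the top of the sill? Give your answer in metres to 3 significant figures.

The hole lies 10° from the dip direction, so the down-dip offset is 633 × cos 10° = 623.38 m.
Depth = down-dip offset × tan(dip) = 623.38 × tan 18° = 623.38 × 0.3249
Depth = 202.55 m

203 m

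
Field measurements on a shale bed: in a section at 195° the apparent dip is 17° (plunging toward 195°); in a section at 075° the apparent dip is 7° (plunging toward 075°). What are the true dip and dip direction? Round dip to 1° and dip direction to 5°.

true dip 24°, dip direction 150°

The two traces are lines in the plane: v₁ = (sin 195°·cos 17°, cos 195°·cos 17°, −sin 17°), v₂ = (sin 75°·cos 7°, cos 75°·cos 7°, −sin 7°).
n = v₁ × v₂ = (0.188, -0.310, 0.822) (taken with n_z > 0).
tan δ = √(n_x²+n_y²)/n_z = 0.363/0.822, so δ = 23.8°.
Dip direction = atan2(0.188, -0.310) = 149° (azimuth of n's horizontal projection).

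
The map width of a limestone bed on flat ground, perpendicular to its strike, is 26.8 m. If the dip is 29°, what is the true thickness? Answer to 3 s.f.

13.0 m

True thickness t = w · sin(dip) = 26.8 × sin 29°
t = 26.8 × 0.4848 = 12.993 m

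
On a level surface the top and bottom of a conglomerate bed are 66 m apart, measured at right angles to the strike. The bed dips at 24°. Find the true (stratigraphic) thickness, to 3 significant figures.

True thickness t = w · sin(dip) = 66 × sin 24°
t = 66 × 0.4067 = 26.845 m

26.8 m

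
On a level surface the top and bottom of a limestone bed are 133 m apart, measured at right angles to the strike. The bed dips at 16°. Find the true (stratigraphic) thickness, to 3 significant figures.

36.7 m

True thickness t = w · sin(dip) = 133 × sin 16°
t = 133 × 0.2756 = 36.660 m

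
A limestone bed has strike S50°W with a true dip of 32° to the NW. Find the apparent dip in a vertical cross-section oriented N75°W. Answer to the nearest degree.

The section lies 55° from the strike.
tan(apparent dip) = tan 32° · sin 55° = 0.5119
α = arctan(0.5119) = 27.11°

27°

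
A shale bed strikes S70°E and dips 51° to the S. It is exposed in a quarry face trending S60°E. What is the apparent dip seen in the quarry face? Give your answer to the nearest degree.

The strike is S70°E and the section trends S60°E; the acute angle between them is β = 10°.
tan α = tan 51° × sin 10° = 1.2349 × 0.1736 = 0.2144
apparent dip = arctan 0.2144 = 12.10°

12°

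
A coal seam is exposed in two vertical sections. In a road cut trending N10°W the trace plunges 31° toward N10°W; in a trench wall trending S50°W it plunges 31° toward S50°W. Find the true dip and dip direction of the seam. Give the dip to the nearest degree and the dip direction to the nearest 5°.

Each apparent-dip line lies in the plane. As unit vectors (x east, y north, z up), v₁ plunges 31°→N10°W and v₂ plunges 31°→S50°W.
Cross product v₁ × v₂ gives the pole to the plane: n ∝ (-0.719, 0.262, 0.636).
True dip = arccos(n_z / |n|) = arccos(0.6396) = 50.2°.
The horizontal component of n points toward azimuth atan2(n_x, n_y) = 290°, the dip direction.

true dip 50°, dip direction 290°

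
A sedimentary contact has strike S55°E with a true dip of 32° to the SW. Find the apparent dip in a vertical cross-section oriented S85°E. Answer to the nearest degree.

The section lies 30° from the strike.
tan(apparent dip) = tan 32° · sin 30° = 0.3124
apparent dip = arctan 0.3124 = 17.35°

17°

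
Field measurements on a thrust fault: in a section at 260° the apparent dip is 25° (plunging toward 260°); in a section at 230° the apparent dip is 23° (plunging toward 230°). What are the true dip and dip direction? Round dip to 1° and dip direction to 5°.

The two traces are lines in the plane: v₁ = (sin 260°·cos 25°, cos 260°·cos 25°, −sin 25°), v₂ = (sin 230°·cos 23°, cos 230°·cos 23°, −sin 23°).
The plane normal is n = v₁ × v₂ ∝ (-0.189, -0.051, 0.417).
Dip δ = arctan(|n_h|/n_z) = arctan(0.195/0.417) = 25.1°.
Dip direction = atan2(-0.189, -0.051) = 255° (azimuth of n's horizontal projection).

true dip 25°, dip direction 255°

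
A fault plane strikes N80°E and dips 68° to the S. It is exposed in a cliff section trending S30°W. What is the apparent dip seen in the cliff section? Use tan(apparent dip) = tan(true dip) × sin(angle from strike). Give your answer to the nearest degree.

62°

Angle between strike (N80°E) and section (S30°W): β = 50°.
tan α = tan 68° × sin 50° = 2.4751 × 0.7660 = 1.8960
α = arctan(1.8960) = 62.19°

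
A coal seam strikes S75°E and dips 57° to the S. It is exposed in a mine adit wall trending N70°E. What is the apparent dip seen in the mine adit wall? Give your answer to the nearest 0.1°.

The section lies 35° from the strike.
tan(apparent dip) = tan 57° · sin 35° = 0.8832
apparent dip = arctan 0.8832 = 41.45°

41.5°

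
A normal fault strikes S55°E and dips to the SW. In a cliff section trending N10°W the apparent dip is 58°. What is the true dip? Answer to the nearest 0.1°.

66.2°

β = acute angle between strike S55°E and section N10°W = 45°.
tan(true dip) = tan 58° / sin 45° = 2.2632
true dip = arctan 2.2632 = 66.16°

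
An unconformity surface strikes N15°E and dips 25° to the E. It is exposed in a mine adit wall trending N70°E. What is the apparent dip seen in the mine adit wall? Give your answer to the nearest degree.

Angle between strike (N15°E) and section (N70°E): β = 55°.
tan α = tan 25° × sin 55° = 0.4663 × 0.8192 = 0.3820
apparent dip = arctan 0.3820 = 20.91°

21°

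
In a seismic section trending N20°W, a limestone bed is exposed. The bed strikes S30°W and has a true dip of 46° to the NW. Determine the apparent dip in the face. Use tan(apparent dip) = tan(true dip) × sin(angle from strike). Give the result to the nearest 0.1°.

38.4°

The section lies 50° from the strike.
tan α = tan 46° × sin 50° = 1.0355 × 0.7660 = 0.7933
apparent dip = arctan 0.7933 = 38.42°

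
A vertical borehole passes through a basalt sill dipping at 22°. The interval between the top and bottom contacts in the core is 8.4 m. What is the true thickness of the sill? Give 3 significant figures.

True thickness t = h · cos(dip) = 8.4 × cos 22°
t = 8.4 × 0.9272 = 7.788 m

7.79 m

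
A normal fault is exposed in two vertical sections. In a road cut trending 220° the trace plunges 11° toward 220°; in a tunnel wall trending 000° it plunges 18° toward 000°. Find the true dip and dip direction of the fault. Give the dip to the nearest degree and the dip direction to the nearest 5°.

Each apparent-dip line lies in the plane. As unit vectors (x east, y north, z up), v₁ plunges 11°→220° and v₂ plunges 18°→000°.
Cross product v₁ × v₂ gives the pole to the plane: n ∝ (-0.414, 0.195, 0.600).
tan δ = √(n_x²+n_y²)/n_z = 0.457/0.600, so δ = 37.3°.
The horizontal component of n points toward azimuth atan2(n_x, n_y) = 295°, the dip direction.

true dip 37°, dip direction 295°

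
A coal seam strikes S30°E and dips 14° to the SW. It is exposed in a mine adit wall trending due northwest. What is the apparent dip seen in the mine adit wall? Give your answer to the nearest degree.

4°

The section lies 15° from the strike.
tan α = tan 14° × sin 15° = 0.2493 × 0.2588 = 0.0645
apparent dip = arctan 0.0645 = 3.69°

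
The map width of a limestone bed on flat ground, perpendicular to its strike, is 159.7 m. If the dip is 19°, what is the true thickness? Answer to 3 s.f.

True thickness t = w · sin(dip) = 159.7 × sin 19°
t = 159.7 × 0.3256 = 51.993 m

52.0 m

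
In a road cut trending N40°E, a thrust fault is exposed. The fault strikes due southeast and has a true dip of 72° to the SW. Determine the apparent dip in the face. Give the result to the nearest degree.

72°

The section lies 85° from the strike.
tan(apparent dip) = tan 72° · sin 85° = 3.0660
apparent dip = arctan 3.0660 = 71.94°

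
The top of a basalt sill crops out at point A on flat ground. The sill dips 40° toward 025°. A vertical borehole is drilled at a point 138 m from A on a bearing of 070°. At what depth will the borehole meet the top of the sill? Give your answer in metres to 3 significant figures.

81.9 m

The hole lies 45° from the dip direction, so the down-dip offset is 138 × cos 45° = 97.58 m.
Depth = down-dip offset × tan(dip) = 97.58 × tan 40° = 97.58 × 0.8391
Depth = 81.88 m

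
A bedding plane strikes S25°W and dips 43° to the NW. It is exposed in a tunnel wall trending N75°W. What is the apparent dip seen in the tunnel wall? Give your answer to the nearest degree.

The section lies 80° from the strike.
tan α = tan 43° × sin 80° = 0.9325 × 0.9848 = 0.9183
α = arctan(0.9183) = 42.56°

43°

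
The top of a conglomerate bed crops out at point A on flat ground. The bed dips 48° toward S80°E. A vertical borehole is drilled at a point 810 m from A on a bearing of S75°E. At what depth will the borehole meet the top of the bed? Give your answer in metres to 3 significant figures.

896 m

The hole lies 5° from the dip direction, so the down-dip offset is 810 × cos 5° = 806.92 m.
Depth = down-dip offset × tan(dip) = 806.92 × tan 48° = 806.92 × 1.1106
Depth = 896.17 m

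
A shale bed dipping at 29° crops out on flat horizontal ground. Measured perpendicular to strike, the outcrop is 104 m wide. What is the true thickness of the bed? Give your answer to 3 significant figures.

50.4 m

True thickness t = w · sin(dip) = 104 × sin 29°
t = 104 × 0.4848 = 50.420 m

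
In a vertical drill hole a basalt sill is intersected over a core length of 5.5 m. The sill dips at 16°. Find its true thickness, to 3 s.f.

5.29 m

True thickness t = h · cos(dip) = 5.5 × cos 16°
t = 5.5 × 0.9613 = 5.287 m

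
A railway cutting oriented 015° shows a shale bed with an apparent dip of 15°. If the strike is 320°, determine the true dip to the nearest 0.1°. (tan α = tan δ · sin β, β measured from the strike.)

β = acute angle between strike 320° and section 015° = 55°.
tan(true dip) = tan 15° / sin 55° = 0.3271
δ = arctan(0.3271) = 18.11°

18.1°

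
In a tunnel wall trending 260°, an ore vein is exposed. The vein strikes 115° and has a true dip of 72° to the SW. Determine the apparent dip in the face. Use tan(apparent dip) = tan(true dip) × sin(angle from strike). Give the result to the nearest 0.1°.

Angle between strike (115°) and section (260°): β = 35°.
tan(apparent dip) = tan 72° · sin 35° = 1.7653
α = arctan(1.7653) = 60.47°

60.5°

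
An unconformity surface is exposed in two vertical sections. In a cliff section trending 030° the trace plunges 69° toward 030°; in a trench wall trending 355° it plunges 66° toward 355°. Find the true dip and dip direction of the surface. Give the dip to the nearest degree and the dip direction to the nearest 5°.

true dip 69°, dip direction 025°

Each apparent-dip line lies in the plane. As unit vectors (x east, y north, z up), v₁ plunges 69°→030° and v₂ plunges 66°→355°.
Cross product v₁ × v₂ gives the pole to the plane: n ∝ (0.095, 0.197, 0.084).
Dip δ = arctan(|n_h|/n_z) = arctan(0.218/0.084) = 69.1°.
Dip direction = azimuth of (n_x, n_y) = atan2(0.095, 0.197) = 26°.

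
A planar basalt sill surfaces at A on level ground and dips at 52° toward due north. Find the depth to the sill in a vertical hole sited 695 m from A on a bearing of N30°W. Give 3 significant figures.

The hole lies 30° from the dip direction, so the down-dip offset is 695 × cos 30° = 601.89 m.
Depth = down-dip offset × tan(dip) = 601.89 × tan 52° = 601.89 × 1.2799
Depth = 770.38 m

770 m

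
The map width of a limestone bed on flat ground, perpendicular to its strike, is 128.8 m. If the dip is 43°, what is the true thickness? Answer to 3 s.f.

True thickness t = w · sin(dip) = 128.8 × sin 43°
t = 128.8 × 0.6820 = 87.841 m

87.8 m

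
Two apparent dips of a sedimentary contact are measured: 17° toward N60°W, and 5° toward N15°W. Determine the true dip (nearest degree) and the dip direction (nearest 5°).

true dip 20°, dip direction 270°

The two traces are lines in the plane: v₁ = (sin 300°·cos 17°, cos 300°·cos 17°, −sin 17°), v₂ = (sin 345°·cos 5°, cos 345°·cos 5°, −sin 5°).
n = v₁ × v₂ = (-0.240, -0.003, 0.674) (taken with n_z > 0).
True dip = arccos(n_z / |n|) = arccos(0.9421) = 19.6°.
The horizontal component of n points toward azimuth atan2(n_x, n_y) = 269°, the dip direction.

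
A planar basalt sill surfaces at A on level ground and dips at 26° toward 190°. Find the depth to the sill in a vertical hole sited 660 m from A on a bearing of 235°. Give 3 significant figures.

The hole lies 45° from the dip direction, so the down-dip offset is 660 × cos 45° = 466.69 m.
Depth = down-dip offset × tan(dip) = 466.69 × tan 26° = 466.69 × 0.4877
Depth = 227.62 m

228 m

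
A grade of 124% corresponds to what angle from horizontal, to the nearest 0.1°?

51.1°

tan θ = 124/100 = 1.2400
θ = arctan(1.2400) = 51.12°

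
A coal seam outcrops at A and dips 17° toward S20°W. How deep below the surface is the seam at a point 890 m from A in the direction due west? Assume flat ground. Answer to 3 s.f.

93.1 m

The hole lies 70° from the dip direction, so the down-dip offset is 890 × cos 70° = 304.40 m.
Depth = down-dip offset × tan(dip) = 304.40 × tan 17° = 304.40 × 0.3057
Depth = 93.06 m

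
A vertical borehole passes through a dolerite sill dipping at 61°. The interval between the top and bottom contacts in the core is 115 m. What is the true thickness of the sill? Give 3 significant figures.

55.8 m

True thickness t = h · cos(dip) = 115 × cos 61°
t = 115 × 0.4848 = 55.753 m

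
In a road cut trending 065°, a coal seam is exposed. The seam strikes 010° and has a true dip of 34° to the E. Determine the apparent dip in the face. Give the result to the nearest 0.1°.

Angle between strike (010°) and section (065°): β = 55°.
tan(apparent dip) = tan 34° · sin 55° = 0.5525
apparent dip = arctan 0.5525 = 28.92°

28.9°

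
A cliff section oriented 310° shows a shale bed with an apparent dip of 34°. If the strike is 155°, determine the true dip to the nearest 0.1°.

The section is 25° from the strike.
tan(true dip) = tan 34° / sin 25° = 1.5960
δ = arctan(1.5960) = 57.93°

57.9°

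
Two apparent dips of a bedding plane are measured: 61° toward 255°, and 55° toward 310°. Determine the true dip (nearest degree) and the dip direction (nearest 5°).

true dip 62°, dip direction 270°

Represent each trace as a vector plunging at its apparent dip toward its trend (east-north-up frame): v₁ = (-0.468, -0.125, -0.875), v₂ = (-0.439, 0.369, -0.819).
n = v₁ × v₂ = (-0.425, -0.001, 0.228) (taken with n_z > 0).
tan δ = √(n_x²+n_y²)/n_z = 0.425/0.228, so δ = 61.8°.
The horizontal component of n points toward azimuth atan2(n_x, n_y) = 270°, the dip direction.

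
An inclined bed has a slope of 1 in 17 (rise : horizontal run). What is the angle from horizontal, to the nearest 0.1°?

3.4°

tan θ = 1/17 = 0.0588
θ = arctan(0.0588) = 3.37°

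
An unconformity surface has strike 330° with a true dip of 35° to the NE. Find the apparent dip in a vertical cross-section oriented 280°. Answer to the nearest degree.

28°

The strike is 330° and the section trends 280°; the acute angle between them is β = 50°.
tan α = tan 35° × sin 50° = 0.7002 × 0.7660 = 0.5364
apparent dip = arctan 0.5364 = 28.21°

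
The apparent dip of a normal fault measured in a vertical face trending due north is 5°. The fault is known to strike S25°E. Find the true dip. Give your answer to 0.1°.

β = acute angle between strike S25°E and section due north = 25°.
tan(true dip) = tan 5° / sin 25° = 0.2070
true dip = arctan 0.2070 = 11.70°

11.7°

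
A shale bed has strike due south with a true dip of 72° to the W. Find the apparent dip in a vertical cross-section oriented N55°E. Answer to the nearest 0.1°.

68.4°

The strike is due south and the section trends N55°E; the acute angle between them is β = 55°.
tan(apparent dip) = tan 72° · sin 55° = 2.5211
α = arctan(2.5211) = 68.36°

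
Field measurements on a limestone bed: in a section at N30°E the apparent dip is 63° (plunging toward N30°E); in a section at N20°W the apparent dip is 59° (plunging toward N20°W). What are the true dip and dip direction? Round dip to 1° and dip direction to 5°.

The two traces are lines in the plane: v₁ = (sin 30°·cos 63°, cos 30°·cos 63°, −sin 63°), v₂ = (sin 340°·cos 59°, cos 340°·cos 59°, −sin 59°).
n = v₁ × v₂ = (0.094, 0.352, 0.179) (taken with n_z > 0).
True dip = arccos(n_z / |n|) = arccos(0.4416) = 63.8°.
The horizontal component of n points toward azimuth atan2(n_x, n_y) = 15°, the dip direction.

true dip 64°, dip direction 015°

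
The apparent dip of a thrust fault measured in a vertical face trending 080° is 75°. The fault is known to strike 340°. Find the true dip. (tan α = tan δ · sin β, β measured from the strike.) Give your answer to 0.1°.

β = acute angle between strike 340° and section 080° = 80°.
tan(true dip) = tan 75° / sin 80° = 3.7896
true dip = arctan 3.7896 = 75.22°

75.2°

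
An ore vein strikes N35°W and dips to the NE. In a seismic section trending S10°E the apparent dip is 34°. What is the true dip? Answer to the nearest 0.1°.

The section is 25° from the strike.
tan δ = tan α / sin β = tan 34° / sin 25° = 0.6745 / 0.4226 = 1.5960
δ = arctan(1.5960) = 57.93°

57.9°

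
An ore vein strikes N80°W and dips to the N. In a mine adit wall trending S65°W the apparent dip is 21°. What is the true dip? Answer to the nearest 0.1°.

33.8°

β = acute angle between strike N80°W and section S65°W = 35°.
tan(true dip) = tan 21° / sin 35° = 0.6692
true dip = arctan 0.6692 = 33.79°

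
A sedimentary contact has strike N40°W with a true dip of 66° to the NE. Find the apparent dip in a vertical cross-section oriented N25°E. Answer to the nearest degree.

64°

Angle between strike (N40°W) and section (N25°E): β = 65°.
tan(apparent dip) = tan 66° · sin 65° = 2.0356
apparent dip = arctan 2.0356 = 63.84°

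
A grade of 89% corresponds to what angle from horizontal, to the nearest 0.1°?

tan θ = 89/100 = 0.8900
θ = arctan(0.8900) = 41.67°

41.7°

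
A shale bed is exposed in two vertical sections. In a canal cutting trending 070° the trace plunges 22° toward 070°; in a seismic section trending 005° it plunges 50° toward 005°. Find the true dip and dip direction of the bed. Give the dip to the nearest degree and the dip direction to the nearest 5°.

The two traces are lines in the plane: v₁ = (sin 70°·cos 22°, cos 70°·cos 22°, −sin 22°), v₂ = (sin 5°·cos 50°, cos 5°·cos 50°, −sin 50°).
The plane normal is n = v₁ × v₂ ∝ (-0.003, 0.646, 0.540).
tan δ = √(n_x²+n_y²)/n_z = 0.646/0.540, so δ = 50.1°.
The horizontal component of n points toward azimuth atan2(n_x, n_y) = 360°, the dip direction.

true dip 50°, dip direction 000°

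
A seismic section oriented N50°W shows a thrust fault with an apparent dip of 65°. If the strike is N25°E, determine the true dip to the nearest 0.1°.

β = acute angle between strike N25°E and section N50°W = 75°.
tan δ = tan α / sin β = tan 65° / sin 75° = 2.1445 / 0.9659 = 2.2202
true dip = arctan 2.2202 = 65.75°

65.8°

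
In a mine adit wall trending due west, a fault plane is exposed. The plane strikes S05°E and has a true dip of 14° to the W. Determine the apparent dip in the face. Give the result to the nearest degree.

14°

The section lies 85° from the strike.
tan α = tan 14° × sin 85° = 0.2493 × 0.9962 = 0.2484
apparent dip = arctan 0.2484 = 13.95°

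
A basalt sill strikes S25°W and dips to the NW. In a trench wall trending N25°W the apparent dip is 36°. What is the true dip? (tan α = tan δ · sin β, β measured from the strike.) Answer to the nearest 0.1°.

43.5°

The section is 50° from the strike.
tan(true dip) = tan 36° / sin 50° = 0.9484
δ = arctan(0.9484) = 43.48°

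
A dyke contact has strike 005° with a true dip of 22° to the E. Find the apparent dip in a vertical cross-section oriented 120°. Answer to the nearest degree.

Angle between strike (005°) and section (120°): β = 65°.
tan(apparent dip) = tan 22° · sin 65° = 0.3662
α = arctan(0.3662) = 20.11°

20°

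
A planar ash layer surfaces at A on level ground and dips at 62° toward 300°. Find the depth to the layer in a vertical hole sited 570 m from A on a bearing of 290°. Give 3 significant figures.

1060 m

The hole lies 10° from the dip direction, so the down-dip offset is 570 × cos 10° = 561.34 m.
Depth = down-dip offset × tan(dip) = 561.34 × tan 62° = 561.34 × 1.8807
Depth = 1055.73 m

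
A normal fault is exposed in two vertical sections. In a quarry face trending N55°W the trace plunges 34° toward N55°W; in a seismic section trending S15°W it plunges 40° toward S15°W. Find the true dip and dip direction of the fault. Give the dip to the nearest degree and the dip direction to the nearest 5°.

true dip 53°, dip direction 245°

Each apparent-dip line lies in the plane. As unit vectors (x east, y north, z up), v₁ plunges 34°→N55°W and v₂ plunges 40°→S15°W.
Cross product v₁ × v₂ gives the pole to the plane: n ∝ (-0.719, -0.326, 0.597).
Dip δ = arctan(|n_h|/n_z) = arctan(0.790/0.597) = 52.9°.
Dip direction = atan2(-0.719, -0.326) = 246° (azimuth of n's horizontal projection).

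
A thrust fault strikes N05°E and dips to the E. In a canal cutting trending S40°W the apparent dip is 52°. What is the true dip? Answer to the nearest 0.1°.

65.9°

The section is 35° from the strike.
tan δ = tan α / sin β = tan 52° / sin 35° = 1.2799 / 0.5736 = 2.2315
δ = arctan(2.2315) = 65.86°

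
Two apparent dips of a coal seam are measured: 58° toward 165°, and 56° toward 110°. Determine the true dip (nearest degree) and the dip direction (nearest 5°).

true dip 60°, dip direction 140°

Each apparent-dip line lies in the plane. As unit vectors (x east, y north, z up), v₁ plunges 58°→165° and v₂ plunges 56°→110°.
Cross product v₁ × v₂ gives the pole to the plane: n ∝ (0.262, -0.332, 0.243).
Dip δ = arctan(|n_h|/n_z) = arctan(0.423/0.243) = 60.1°.
Dip direction = atan2(0.262, -0.332) = 142° (azimuth of n's horizontal projection).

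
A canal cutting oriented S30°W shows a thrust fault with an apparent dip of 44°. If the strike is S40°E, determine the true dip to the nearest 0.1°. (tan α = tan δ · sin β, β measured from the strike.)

β = acute angle between strike S40°E and section S30°W = 70°.
tan(true dip) = tan 44° / sin 70° = 1.0277
true dip = arctan 1.0277 = 45.78°

45.8°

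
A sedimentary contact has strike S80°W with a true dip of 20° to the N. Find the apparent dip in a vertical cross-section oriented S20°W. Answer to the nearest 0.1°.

The strike is S80°W and the section trends S20°W; the acute angle between them is β = 60°.
tan(apparent dip) = tan 20° · sin 60° = 0.3152
apparent dip = arctan 0.3152 = 17.50°

17.5°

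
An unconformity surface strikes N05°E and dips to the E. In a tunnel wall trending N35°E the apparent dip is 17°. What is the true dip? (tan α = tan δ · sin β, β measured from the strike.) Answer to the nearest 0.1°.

31.4°

The section is 30° from the strike.
tan δ = tan α / sin β = tan 17° / sin 30° = 0.3057 / 0.5000 = 0.6115
true dip = arctan 0.6115 = 31.44°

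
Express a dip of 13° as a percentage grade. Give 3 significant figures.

grade % = 100 × tan 13° = 100 × 0.2309

23.1%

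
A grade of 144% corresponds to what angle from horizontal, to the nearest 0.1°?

55.2°

tan θ = 144/100 = 1.4400
θ = arctan(1.4400) = 55.22°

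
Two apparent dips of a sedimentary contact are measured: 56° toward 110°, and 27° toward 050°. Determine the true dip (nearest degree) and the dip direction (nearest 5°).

true dip 56°, dip direction 120°

Each apparent-dip line lies in the plane. As unit vectors (x east, y north, z up), v₁ plunges 56°→110° and v₂ plunges 27°→050°.
n = v₁ × v₂ = (0.562, -0.327, 0.431) (taken with n_z > 0).
True dip = arccos(n_z / |n|) = arccos(0.5530) = 56.4°.
Dip direction = azimuth of (n_x, n_y) = atan2(0.562, -0.327) = 120°.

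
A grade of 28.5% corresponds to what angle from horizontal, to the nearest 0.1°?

15.9°

tan θ = 28.5/100 = 0.2850
θ = arctan(0.2850) = 15.91°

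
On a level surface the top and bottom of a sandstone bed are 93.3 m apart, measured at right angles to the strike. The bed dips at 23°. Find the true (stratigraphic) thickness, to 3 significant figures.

True thickness t = w · sin(dip) = 93.3 × sin 23°
t = 93.3 × 0.3907 = 36.455 m

36.5 m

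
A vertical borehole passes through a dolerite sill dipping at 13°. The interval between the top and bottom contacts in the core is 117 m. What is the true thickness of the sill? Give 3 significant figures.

True thickness t = h · cos(dip) = 117 × cos 13°
t = 117 × 0.9744 = 114.001 m

114 m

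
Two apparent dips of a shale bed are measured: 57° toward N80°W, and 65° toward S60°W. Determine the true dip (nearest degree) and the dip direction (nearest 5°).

Each apparent-dip line lies in the plane. As unit vectors (x east, y north, z up), v₁ plunges 57°→N80°W and v₂ plunges 65°→S60°W.
Cross product v₁ × v₂ gives the pole to the plane: n ∝ (-0.263, -0.179, 0.148).
True dip = arccos(n_z / |n|) = arccos(0.4217) = 65.1°.
Dip direction = atan2(-0.263, -0.179) = 236° (azimuth of n's horizontal projection).

true dip 65°, dip direction 235°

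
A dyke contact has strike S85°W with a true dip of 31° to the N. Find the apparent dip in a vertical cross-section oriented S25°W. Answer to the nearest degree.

The section lies 60° from the strike.
tan α = tan 31° × sin 60° = 0.6009 × 0.8660 = 0.5204
α = arctan(0.5204) = 27.49°

27°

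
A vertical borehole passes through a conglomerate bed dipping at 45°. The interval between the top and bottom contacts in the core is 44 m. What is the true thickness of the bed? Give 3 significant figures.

True thickness t = h · cos(dip) = 44 × cos 45°
t = 44 × 0.7071 = 31.113 m

31.1 m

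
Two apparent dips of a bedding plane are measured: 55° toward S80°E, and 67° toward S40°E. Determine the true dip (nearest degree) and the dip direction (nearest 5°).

true dip 68°, dip direction 155°

Represent each trace as a vector plunging at its apparent dip toward its trend (east-north-up frame): v₁ = (0.565, -0.100, -0.819), v₂ = (0.251, -0.299, -0.921).
The plane normal is n = v₁ × v₂ ∝ (0.154, -0.314, 0.144).
True dip = arccos(n_z / |n|) = arccos(0.3809) = 67.6°.
The horizontal component of n points toward azimuth atan2(n_x, n_y) = 154°, the dip direction.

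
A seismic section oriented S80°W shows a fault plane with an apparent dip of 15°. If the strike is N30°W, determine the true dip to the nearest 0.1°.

15.9°

β = acute angle between strike N30°W and section S80°W = 70°.
tan δ = tan α / sin β = tan 15° / sin 70° = 0.2679 / 0.9397 = 0.2851
true dip = arctan 0.2851 = 15.92°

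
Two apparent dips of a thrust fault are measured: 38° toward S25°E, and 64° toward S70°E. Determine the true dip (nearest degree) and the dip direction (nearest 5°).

true dip 66°, dip direction 085°

Represent each trace as a vector plunging at its apparent dip toward its trend (east-north-up frame): v₁ = (0.333, -0.714, -0.616), v₂ = (0.412, -0.150, -0.899).
n = v₁ × v₂ = (0.550, 0.046, 0.244) (taken with n_z > 0).
Dip δ = arctan(|n_h|/n_z) = arctan(0.551/0.244) = 66.1°.
Dip direction = atan2(0.550, 0.046) = 85° (azimuth of n's horizontal projection).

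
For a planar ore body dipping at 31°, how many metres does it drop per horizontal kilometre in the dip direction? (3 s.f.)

601 m

drop per km = 1000 × tan 31° = 1000 × 0.6009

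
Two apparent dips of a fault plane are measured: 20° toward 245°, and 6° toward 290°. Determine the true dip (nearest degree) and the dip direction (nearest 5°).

Each apparent-dip line lies in the plane. As unit vectors (x east, y north, z up), v₁ plunges 20°→245° and v₂ plunges 6°→290°.
The plane normal is n = v₁ × v₂ ∝ (-0.158, -0.231, 0.661).
True dip = arccos(n_z / |n|) = arccos(0.9210) = 22.9°.
Dip direction = atan2(-0.158, -0.231) = 214° (azimuth of n's horizontal projection).

true dip 23°, dip direction 215°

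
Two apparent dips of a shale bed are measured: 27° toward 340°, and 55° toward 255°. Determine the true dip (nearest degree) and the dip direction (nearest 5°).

The two traces are lines in the plane: v₁ = (sin 340°·cos 27°, cos 340°·cos 27°, −sin 27°), v₂ = (sin 255°·cos 55°, cos 255°·cos 55°, −sin 55°).
n = v₁ × v₂ = (-0.753, 0.002, 0.509) (taken with n_z > 0).
Dip δ = arctan(|n_h|/n_z) = arctan(0.753/0.509) = 55.9°.
Dip direction = azimuth of (n_x, n_y) = atan2(-0.753, 0.002) = 270°.

true dip 56°, dip direction 270°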